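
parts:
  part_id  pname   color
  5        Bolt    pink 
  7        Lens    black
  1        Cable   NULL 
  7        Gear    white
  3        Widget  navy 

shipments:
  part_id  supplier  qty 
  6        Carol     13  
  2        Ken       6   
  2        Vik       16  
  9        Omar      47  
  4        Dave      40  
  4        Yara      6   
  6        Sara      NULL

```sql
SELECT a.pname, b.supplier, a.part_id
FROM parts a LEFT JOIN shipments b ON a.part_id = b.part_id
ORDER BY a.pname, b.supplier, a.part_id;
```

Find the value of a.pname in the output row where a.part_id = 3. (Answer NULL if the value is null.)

Widget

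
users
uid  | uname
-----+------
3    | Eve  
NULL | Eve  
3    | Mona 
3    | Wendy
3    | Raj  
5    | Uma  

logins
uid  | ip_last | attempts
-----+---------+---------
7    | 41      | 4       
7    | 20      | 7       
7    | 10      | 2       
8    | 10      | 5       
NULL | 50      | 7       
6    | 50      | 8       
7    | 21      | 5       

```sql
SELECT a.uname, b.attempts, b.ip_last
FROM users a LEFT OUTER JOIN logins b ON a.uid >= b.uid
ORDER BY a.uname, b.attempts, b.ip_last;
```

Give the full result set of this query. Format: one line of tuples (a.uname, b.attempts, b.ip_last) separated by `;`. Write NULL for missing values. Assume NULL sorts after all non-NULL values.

(Eve, NULL, NULL); (Eve, NULL, NULL); (Mona, NULL, NULL); (Raj, NULL, NULL); (Uma, NULL, NULL); (Wendy, NULL, NULL)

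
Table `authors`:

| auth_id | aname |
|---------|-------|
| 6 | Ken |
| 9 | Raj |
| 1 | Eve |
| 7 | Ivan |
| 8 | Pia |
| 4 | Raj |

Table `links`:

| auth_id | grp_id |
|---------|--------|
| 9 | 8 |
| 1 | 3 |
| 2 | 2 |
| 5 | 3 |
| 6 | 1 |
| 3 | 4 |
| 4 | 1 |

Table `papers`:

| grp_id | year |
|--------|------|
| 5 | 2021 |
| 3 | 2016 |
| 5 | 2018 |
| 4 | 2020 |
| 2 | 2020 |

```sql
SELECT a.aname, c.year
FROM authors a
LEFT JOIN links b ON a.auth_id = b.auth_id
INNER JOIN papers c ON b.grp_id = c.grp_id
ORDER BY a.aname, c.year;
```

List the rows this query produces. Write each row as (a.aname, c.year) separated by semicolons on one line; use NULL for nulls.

(Eve, 2016)

Joins associate left-to-right: authors LEFT JOIN links on auth_id gives 6 intermediate row(s).
Then INNER JOIN `papers c` on grp_id: keep only rows whose b.grp_id appears in c.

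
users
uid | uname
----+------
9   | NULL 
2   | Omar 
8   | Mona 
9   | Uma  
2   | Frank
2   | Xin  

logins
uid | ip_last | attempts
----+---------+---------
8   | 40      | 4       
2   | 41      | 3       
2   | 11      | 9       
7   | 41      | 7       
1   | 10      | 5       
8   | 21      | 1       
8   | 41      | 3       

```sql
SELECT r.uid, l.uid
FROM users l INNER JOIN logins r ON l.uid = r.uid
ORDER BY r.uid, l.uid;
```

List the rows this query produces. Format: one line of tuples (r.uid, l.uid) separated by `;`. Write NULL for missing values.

(2, 2); (2, 2); (2, 2); (2, 2); (2, 2); (2, 2); (8, 8); (8, 8); (8, 8)

INNER JOIN keeps only pairs where the ON condition holds.
Matching on l.uid = r.uid.
- uid=9: no matching r row, dropped.
- uid=2: 2 matching r row(s), so 2 row(s) emitted.
- uid=8: 3 matching r row(s), so 3 row(s) emitted.
- uid=9: no matching r row, dropped.
- uid=2: 2 matching r row(s), so 2 row(s) emitted.
- uid=2: 2 matching r row(s), so 2 row(s) emitted.
After projecting and ordering:
r.uid | l.uid
2 | 2
2 | 2
2 | 2
2 | 2
2 | 2
2 | 2
8 | 8
8 | 8
8 | 8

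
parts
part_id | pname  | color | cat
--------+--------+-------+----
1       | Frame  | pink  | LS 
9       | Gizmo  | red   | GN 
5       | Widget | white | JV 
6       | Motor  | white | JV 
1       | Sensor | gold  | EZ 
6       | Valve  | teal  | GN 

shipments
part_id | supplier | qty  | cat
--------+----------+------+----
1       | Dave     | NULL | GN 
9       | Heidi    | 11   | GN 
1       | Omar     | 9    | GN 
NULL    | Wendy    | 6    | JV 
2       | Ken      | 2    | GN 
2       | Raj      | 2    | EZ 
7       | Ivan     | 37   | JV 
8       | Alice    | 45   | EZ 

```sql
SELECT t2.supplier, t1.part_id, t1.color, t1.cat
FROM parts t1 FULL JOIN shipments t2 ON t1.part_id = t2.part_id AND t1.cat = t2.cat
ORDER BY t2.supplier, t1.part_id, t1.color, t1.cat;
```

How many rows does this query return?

FULL OUTER JOIN keeps every row from both sides; unmatched rows get NULL for the other side's columns.
Matching on t1.part_id = t2.part_id AND t1.cat = t2.cat. A NULL in a compared column never satisfies the condition.
Matched pairs: 1; unmatched t1 rows kept: 5; unmatched t2 rows kept: 7.
Total: 1 matched + 12 padded = 13 rows.

13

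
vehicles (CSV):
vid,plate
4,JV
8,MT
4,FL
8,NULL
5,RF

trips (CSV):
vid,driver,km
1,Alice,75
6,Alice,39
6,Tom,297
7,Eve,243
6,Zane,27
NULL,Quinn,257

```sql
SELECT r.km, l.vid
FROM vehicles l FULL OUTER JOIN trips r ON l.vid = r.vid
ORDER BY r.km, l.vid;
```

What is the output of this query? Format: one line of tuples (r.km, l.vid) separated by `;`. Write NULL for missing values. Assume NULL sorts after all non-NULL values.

FULL OUTER JOIN keeps every row from both sides; unmatched rows get NULL for the other side's columns.
Matching on l.vid = r.vid. A NULL in a compared column never satisfies the condition.
- vid=4: no r row matches, row kept with r columns NULL.
- vid=8: no r row matches, row kept with r columns NULL.
- vid=4: no r row matches, row kept with r columns NULL.
- vid=8: no r row matches, row kept with r columns NULL.
- vid=5: no r row matches, row kept with r columns NULL.
- plus 6 unmatched r row(s), each kept with NULL l columns.

(27, NULL); (39, NULL); (75, NULL); (243, NULL); (257, NULL); (297, NULL); (NULL, 4); (NULL, 4); (NULL, 5); (NULL, 8); (NULL, 8)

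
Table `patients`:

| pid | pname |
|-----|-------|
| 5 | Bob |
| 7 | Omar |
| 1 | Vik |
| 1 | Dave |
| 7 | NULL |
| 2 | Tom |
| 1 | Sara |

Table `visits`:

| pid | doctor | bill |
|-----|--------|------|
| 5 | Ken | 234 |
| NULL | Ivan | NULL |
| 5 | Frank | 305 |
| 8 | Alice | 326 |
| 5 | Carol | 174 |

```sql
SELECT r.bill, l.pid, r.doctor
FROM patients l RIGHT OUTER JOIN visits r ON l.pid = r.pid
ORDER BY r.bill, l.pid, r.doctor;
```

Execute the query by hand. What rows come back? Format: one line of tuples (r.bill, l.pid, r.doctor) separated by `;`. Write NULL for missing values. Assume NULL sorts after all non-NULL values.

RIGHT JOIN keeps every row from `visits`; unmatched rows get NULL for `patients`'s columns.
Matching on l.pid = r.pid. A NULL in a compared column never satisfies the condition.
- l row (pid=5): matches 3 r row(s) → 3 output row(s).
- l row (pid=7): no match.
- l row (pid=1): no match.
- l row (pid=1): no match.
- l row (pid=7): no match.
- l row (pid=2): no match.
- l row (pid=1): no match.
- 2 r row(s) had no l match → kept, l columns NULL.
After projecting and ordering:
r.bill | l.pid | r.doctor
174 | 5 | Carol
234 | 5 | Ken
305 | 5 | Frank
326 | NULL | Alice
NULL | NULL | Ivan

(174, 5, Carol); (234, 5, Ken); (305, 5, Frank); (326, NULL, Alice); (NULL, NULL, Ivan)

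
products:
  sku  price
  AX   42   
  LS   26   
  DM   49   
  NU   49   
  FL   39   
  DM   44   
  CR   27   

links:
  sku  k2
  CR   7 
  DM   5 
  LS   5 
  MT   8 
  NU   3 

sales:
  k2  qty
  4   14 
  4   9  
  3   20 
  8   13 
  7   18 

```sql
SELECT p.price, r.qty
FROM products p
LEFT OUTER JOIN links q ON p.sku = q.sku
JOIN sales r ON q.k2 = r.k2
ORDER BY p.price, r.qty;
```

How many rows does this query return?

Evaluate left to right. First `products p LEFT JOIN links q` on sku: 7 row(s).
Then INNER JOIN `sales r` on k2: keep only rows whose q.k2 appears in r.
Result: 2 row(s).

2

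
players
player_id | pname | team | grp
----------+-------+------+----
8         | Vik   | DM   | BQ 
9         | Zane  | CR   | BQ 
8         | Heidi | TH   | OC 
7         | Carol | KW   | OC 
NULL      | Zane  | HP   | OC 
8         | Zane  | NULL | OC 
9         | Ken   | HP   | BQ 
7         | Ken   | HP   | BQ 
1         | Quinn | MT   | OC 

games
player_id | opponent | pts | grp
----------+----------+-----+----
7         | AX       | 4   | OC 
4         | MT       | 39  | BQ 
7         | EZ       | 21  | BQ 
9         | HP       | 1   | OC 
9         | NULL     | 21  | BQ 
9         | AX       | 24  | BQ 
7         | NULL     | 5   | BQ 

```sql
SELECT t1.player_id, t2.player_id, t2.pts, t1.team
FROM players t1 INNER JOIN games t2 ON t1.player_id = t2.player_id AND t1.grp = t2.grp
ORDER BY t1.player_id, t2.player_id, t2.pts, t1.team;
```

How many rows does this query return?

7

INNER JOIN keeps only pairs where the ON condition holds.
Matching on t1.player_id = t2.player_id AND t1.grp = t2.grp. A NULL in a compared column never satisfies the condition.
- t1[0] player_id=8, grp=BQ → no match; dropped.
- t1[1] player_id=9, grp=BQ → 2 match(es) in t2 → 2 row(s).
- t1[2] player_id=8, grp=OC → no match; dropped.
- t1[3] player_id=7, grp=OC → 1 match(es) in t2 → 1 row(s).
- t1[4] player_id=NULL, grp=OC → no match; dropped.
- t1[5] player_id=8, grp=OC → no match; dropped.
- t1[6] player_id=9, grp=BQ → 2 match(es) in t2 → 2 row(s).
- t1[7] player_id=7, grp=BQ → 2 match(es) in t2 → 2 row(s).
- t1[8] player_id=1, grp=OC → no match; dropped.
Total: 7 rows.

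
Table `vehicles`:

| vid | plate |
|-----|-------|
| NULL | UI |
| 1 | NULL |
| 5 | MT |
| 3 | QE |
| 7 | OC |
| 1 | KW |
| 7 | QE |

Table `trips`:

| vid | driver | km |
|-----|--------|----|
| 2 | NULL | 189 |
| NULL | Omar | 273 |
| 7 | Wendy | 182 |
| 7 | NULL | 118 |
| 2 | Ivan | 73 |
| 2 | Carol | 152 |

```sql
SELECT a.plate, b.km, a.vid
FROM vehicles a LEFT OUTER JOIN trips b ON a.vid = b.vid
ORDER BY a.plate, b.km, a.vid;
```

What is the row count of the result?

9

LEFT JOIN keeps every row from `vehicles`; unmatched rows get NULL for `trips`'s columns.
Matching on a.vid = b.vid. A NULL in a compared column never satisfies the condition.
Matched pairs: 4; unmatched a rows kept: 5.
Total: 4 matched + 5 padded = 9 rows.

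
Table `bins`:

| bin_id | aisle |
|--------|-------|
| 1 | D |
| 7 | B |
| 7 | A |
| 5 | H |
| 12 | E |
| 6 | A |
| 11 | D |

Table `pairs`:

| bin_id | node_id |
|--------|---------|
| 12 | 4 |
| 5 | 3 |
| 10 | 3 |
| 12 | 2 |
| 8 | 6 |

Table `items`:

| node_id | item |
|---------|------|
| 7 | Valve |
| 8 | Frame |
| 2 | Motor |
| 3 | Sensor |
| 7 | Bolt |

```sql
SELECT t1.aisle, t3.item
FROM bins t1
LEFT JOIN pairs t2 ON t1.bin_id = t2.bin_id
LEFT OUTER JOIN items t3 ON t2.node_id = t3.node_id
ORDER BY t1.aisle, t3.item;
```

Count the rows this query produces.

8

Evaluate left to right. First `bins t1 LEFT JOIN pairs t2` on bin_id: 8 row(s).
Then LEFT JOIN `items t3` on node_id: each of those 8 rows is kept; rows whose t2.node_id has no match in t3 get NULL for t3's columns.
Result: 8 row(s).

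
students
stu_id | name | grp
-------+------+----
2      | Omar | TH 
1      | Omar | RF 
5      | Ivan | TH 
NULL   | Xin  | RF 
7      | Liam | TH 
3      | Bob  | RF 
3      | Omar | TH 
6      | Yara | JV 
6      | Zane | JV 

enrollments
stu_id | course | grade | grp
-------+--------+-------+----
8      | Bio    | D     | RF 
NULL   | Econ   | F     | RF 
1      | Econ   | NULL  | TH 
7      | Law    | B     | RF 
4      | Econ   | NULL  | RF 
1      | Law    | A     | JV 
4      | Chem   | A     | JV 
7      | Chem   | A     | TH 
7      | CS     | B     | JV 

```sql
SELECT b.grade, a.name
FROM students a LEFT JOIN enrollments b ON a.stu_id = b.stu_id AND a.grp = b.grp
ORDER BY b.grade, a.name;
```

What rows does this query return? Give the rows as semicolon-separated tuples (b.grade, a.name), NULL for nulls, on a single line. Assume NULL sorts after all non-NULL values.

(A, Liam); (NULL, Bob); (NULL, Ivan); (NULL, Omar); (NULL, Omar); (NULL, Omar); (NULL, Xin); (NULL, Yara); (NULL, Zane)

LEFT JOIN keeps every row from `students`; unmatched rows get NULL for `enrollments`'s columns.
Matching on a.stu_id = b.stu_id AND a.grp = b.grp. A NULL in a compared column never satisfies the condition.
Matched pairs: 1; unmatched a rows kept: 8.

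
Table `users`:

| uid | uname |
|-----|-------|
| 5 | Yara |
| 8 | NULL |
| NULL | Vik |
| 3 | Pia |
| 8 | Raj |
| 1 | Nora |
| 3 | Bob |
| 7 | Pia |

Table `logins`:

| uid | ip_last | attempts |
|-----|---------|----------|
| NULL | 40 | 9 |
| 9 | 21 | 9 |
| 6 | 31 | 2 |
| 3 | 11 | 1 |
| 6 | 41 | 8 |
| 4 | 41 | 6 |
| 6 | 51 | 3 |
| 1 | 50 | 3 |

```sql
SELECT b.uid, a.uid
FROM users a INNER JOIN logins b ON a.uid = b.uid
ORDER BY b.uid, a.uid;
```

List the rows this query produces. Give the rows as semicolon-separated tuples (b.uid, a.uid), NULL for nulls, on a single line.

(1, 1); (3, 3); (3, 3)

INNER JOIN keeps only pairs where the ON condition holds.
Matching on a.uid = b.uid. A NULL in a compared column never satisfies the condition.
- a[0] uid=5 → no match; dropped.
- a[1] uid=8 → no match; dropped.
- a[2] uid=NULL → no match; dropped.
- a[3] uid=3 → 1 match(es) in b → 1 row(s).
- a[4] uid=8 → no match; dropped.
- a[5] uid=1 → 1 match(es) in b → 1 row(s).
- a[6] uid=3 → 1 match(es) in b → 1 row(s).
- a[7] uid=7 → no match; dropped.
After projecting and ordering:
b.uid | a.uid
1 | 1
3 | 3
3 | 3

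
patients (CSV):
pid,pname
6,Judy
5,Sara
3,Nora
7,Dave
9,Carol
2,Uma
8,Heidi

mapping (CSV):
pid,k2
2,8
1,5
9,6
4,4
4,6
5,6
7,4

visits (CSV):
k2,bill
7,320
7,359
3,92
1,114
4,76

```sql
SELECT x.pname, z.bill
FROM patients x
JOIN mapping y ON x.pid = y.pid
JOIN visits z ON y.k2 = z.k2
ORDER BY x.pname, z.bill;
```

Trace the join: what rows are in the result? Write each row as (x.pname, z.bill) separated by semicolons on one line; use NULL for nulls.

Joins associate left-to-right: patients INNER JOIN mapping on pid gives 4 intermediate row(s).
Then INNER JOIN `visits z` on k2: keep only rows whose y.k2 appears in z.

(Dave, 76)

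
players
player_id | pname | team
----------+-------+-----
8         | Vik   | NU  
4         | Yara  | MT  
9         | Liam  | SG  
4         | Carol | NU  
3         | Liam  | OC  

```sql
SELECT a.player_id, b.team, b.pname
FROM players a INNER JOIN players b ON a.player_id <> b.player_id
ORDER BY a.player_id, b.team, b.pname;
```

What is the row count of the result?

18

INNER JOIN keeps only pairs where the ON condition holds.
Matching on a.player_id <> b.player_id.
- a[0] player_id=8 → 4 match(es) in b → 4 row(s).
- a[1] player_id=4 → 3 match(es) in b → 3 row(s).
- a[2] player_id=9 → 4 match(es) in b → 4 row(s).
- a[3] player_id=4 → 3 match(es) in b → 3 row(s).
- a[4] player_id=3 → 4 match(es) in b → 4 row(s).
Total: 18 rows.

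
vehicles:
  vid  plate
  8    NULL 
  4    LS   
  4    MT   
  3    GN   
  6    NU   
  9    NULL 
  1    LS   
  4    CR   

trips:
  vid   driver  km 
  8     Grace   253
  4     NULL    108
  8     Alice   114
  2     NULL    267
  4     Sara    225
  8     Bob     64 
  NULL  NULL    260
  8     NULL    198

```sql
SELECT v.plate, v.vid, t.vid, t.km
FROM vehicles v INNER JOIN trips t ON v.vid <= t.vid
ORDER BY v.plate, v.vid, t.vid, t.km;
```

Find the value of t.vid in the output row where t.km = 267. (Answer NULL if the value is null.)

2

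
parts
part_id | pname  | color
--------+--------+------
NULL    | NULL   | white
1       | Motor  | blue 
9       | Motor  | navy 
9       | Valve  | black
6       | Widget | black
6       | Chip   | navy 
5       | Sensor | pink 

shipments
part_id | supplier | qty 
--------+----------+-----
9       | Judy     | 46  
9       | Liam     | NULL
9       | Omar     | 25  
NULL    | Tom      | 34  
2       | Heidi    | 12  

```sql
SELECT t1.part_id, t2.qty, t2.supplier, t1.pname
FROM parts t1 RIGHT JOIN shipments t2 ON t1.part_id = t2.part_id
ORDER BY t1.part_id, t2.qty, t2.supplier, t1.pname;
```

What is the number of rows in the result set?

RIGHT JOIN keeps every row from `shipments`; unmatched rows get NULL for `parts`'s columns.
Matching on t1.part_id = t2.part_id. A NULL in a compared column never satisfies the condition.
- t1 (part_id=NULL) has no partner in t2.
- t1 (part_id=1) has no partner in t2.
- t1 (part_id=9) pairs with 3 row(s) of t2.
- t1 (part_id=9) pairs with 3 row(s) of t2.
- t1 (part_id=6) has no partner in t2.
- t1 (part_id=6) has no partner in t2.
- t1 (part_id=5) has no partner in t2.
- 2 t2 row(s) had no t1 match → kept, t1 columns NULL.
Total: 6 matched + 2 padded = 8 rows.

8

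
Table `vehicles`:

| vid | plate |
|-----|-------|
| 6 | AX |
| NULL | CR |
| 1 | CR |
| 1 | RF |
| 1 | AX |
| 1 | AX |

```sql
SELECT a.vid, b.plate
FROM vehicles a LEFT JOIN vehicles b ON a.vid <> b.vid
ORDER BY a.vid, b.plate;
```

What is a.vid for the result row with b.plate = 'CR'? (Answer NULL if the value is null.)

LEFT JOIN keeps every row from `vehicles a`; unmatched rows get NULL for `vehicles b`'s columns.
Matching on a.vid <> b.vid. A NULL in a compared column never satisfies the condition.
Matched pairs: 8; unmatched a rows kept: 1.

6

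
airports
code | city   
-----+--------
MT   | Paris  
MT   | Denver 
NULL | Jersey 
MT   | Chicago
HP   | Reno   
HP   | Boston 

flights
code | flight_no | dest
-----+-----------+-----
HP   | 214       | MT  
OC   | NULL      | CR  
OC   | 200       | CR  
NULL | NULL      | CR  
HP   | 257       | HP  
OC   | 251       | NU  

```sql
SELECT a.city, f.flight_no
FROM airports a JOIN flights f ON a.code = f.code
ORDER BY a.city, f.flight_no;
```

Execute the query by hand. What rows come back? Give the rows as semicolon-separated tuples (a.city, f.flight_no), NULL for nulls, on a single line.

(Boston, 214); (Boston, 257); (Reno, 214); (Reno, 257)

INNER JOIN keeps only pairs where the ON condition holds.
Matching on a.code = f.code. A NULL in a compared column never satisfies the condition.
- code=MT: no matching f row, dropped.
- code=MT: no matching f row, dropped.
- code=NULL: no matching f row, dropped.
- code=MT: no matching f row, dropped.
- code=HP: 2 matching f row(s), so 2 row(s) emitted.
- code=HP: 2 matching f row(s), so 2 row(s) emitted.
After projecting and ordering:
a.city | f.flight_no
Boston | 214
Boston | 257
Reno | 214
Reno | 257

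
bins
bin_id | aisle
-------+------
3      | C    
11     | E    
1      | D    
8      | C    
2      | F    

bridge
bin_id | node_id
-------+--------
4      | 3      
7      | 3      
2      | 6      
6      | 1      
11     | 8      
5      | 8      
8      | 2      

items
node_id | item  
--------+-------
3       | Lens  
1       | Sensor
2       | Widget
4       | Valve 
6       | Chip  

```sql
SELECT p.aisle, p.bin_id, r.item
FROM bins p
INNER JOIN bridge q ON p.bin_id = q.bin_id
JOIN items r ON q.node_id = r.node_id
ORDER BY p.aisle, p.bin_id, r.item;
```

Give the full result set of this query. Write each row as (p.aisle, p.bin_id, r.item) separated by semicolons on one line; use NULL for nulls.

(C, 8, Widget); (F, 2, Chip)

Step 1 — p INNER JOIN q on bin_id → 3 row(s).
Then INNER JOIN `items r` on node_id: keep only rows whose q.node_id appears in r.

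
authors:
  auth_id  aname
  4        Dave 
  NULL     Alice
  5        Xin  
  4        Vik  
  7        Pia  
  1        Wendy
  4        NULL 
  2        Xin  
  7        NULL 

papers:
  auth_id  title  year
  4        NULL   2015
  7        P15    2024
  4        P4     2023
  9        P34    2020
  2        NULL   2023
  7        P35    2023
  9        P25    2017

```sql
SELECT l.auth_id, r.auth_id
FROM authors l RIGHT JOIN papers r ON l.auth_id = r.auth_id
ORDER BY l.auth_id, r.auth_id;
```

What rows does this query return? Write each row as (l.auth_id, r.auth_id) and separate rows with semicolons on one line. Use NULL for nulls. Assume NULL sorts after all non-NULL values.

RIGHT JOIN keeps every row from `papers`; unmatched rows get NULL for `authors`'s columns.
Matching on l.auth_id = r.auth_id. A NULL in a compared column never satisfies the condition.
- l row (auth_id=4): matches 2 r row(s) → 2 output row(s).
- l row (auth_id=NULL): no match.
- l row (auth_id=5): no match.
- l row (auth_id=4): matches 2 r row(s) → 2 output row(s).
- l row (auth_id=7): matches 2 r row(s) → 2 output row(s).
- l row (auth_id=1): no match.
- l row (auth_id=4): matches 2 r row(s) → 2 output row(s).
- l row (auth_id=2): matches 1 r row(s) → 1 output row(s).
- l row (auth_id=7): matches 2 r row(s) → 2 output row(s).
- plus 2 unmatched r row(s), each kept with NULL l columns.

(2, 2); (4, 4); (4, 4); (4, 4); (4, 4); (4, 4); (4, 4); (7, 7); (7, 7); (7, 7); (7, 7); (NULL, 9); (NULL, 9)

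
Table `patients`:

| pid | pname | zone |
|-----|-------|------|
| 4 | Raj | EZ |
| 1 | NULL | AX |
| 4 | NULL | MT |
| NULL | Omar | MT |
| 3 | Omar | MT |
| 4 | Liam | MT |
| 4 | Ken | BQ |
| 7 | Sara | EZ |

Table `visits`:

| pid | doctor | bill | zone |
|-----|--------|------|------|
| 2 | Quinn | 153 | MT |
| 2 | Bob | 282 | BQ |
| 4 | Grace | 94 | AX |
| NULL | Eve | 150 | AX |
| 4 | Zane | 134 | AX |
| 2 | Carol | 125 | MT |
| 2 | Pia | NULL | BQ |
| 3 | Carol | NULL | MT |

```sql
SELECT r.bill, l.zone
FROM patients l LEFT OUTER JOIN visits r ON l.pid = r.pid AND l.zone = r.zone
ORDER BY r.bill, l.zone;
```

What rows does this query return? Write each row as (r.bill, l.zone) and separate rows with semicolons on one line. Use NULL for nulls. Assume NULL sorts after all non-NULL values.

(NULL, AX); (NULL, BQ); (NULL, EZ); (NULL, EZ); (NULL, MT); (NULL, MT); (NULL, MT); (NULL, MT)

LEFT JOIN keeps every row from `patients`; unmatched rows get NULL for `visits`'s columns.
Matching on l.pid = r.pid AND l.zone = r.zone. A NULL in a compared column never satisfies the condition.
- l row (pid=4, zone=EZ): no match → kept, r columns NULL.
- l row (pid=1, zone=AX): no match → kept, r columns NULL.
- l row (pid=4, zone=MT): no match → kept, r columns NULL.
- l row (pid=NULL, zone=MT): no match → kept, r columns NULL.
- l row (pid=3, zone=MT): matches 1 r row(s) → 1 output row(s).
- l row (pid=4, zone=MT): no match → kept, r columns NULL.
- l row (pid=4, zone=BQ): no match → kept, r columns NULL.
- l row (pid=7, zone=EZ): no match → kept, r columns NULL.
After projecting and ordering:
r.bill | l.zone
NULL | AX
NULL | BQ
NULL | EZ
NULL | EZ
NULL | MT
NULL | MT
NULL | MT
NULL | MT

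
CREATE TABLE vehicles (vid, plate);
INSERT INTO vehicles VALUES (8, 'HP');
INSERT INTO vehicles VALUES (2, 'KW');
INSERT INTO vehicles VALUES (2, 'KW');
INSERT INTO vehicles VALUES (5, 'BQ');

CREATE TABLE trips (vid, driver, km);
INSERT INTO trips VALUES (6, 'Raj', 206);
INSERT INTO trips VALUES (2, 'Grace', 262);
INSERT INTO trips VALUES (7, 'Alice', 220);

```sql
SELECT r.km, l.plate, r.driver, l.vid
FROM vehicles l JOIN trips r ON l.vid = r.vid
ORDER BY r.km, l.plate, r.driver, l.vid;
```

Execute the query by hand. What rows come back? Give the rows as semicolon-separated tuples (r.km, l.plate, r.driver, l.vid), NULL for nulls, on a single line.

INNER JOIN keeps only pairs where the ON condition holds.
Matching on l.vid = r.vid.
Matched pairs: 2.

(262, KW, Grace, 2); (262, KW, Grace, 2)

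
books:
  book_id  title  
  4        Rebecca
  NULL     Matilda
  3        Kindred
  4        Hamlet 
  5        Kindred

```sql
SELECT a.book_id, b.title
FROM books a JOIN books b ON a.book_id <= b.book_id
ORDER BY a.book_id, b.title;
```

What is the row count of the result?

INNER JOIN keeps only pairs where the ON condition holds.
Matching on a.book_id <= b.book_id. A NULL in a compared column never satisfies the condition.
- book_id=4: 3 matching b row(s), so 3 row(s) emitted.
- book_id=NULL: no matching b row, dropped.
- book_id=3: 4 matching b row(s), so 4 row(s) emitted.
- book_id=4: 3 matching b row(s), so 3 row(s) emitted.
- book_id=5: 1 matching b row(s), so 1 row(s) emitted.
Total: 11 rows.

11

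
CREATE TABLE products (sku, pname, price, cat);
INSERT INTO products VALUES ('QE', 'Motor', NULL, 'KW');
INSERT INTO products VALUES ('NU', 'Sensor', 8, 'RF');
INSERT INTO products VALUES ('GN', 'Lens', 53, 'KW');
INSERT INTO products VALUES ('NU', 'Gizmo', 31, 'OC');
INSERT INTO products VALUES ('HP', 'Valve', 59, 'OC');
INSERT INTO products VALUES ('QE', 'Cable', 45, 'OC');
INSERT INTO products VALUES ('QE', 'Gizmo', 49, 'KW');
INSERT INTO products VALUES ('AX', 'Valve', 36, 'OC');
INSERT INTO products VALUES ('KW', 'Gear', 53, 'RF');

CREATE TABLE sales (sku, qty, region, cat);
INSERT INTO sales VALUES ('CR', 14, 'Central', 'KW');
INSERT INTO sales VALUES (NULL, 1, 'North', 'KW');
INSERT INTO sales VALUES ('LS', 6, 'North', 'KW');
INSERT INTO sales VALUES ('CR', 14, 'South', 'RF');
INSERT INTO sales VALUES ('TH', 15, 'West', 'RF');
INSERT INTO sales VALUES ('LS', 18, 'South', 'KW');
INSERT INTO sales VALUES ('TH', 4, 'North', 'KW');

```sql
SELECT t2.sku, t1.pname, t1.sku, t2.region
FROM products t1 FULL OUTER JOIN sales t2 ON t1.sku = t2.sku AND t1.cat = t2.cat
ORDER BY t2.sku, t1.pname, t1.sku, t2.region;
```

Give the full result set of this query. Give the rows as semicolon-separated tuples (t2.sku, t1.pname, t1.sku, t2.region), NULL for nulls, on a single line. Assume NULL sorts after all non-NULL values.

FULL OUTER JOIN keeps every row from both sides; unmatched rows get NULL for the other side's columns.
Matching on t1.sku = t2.sku AND t1.cat = t2.cat. A NULL in a compared column never satisfies the condition.
Matched pairs: 0; unmatched t1 rows kept: 9; unmatched t2 rows kept: 7.

(CR, NULL, NULL, Central); (CR, NULL, NULL, South); (LS, NULL, NULL, North); (LS, NULL, NULL, South); (TH, NULL, NULL, North); (TH, NULL, NULL, West); (NULL, Cable, QE, NULL); (NULL, Gear, KW, NULL); (NULL, Gizmo, NU, NULL); (NULL, Gizmo, QE, NULL); (NULL, Lens, GN, NULL); (NULL, Motor, QE, NULL); (NULL, Sensor, NU, NULL); (NULL, Valve, AX, NULL); (NULL, Valve, HP, NULL); (NULL, NULL, NULL, North)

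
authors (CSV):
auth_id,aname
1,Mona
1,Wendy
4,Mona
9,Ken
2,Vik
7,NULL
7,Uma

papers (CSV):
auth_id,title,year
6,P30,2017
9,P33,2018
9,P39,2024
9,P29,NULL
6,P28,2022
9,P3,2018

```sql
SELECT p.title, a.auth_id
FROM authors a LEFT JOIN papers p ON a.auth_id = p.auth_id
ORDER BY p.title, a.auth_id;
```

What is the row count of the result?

10

LEFT JOIN keeps every row from `authors`; unmatched rows get NULL for `papers`'s columns.
Matching on a.auth_id = p.auth_id.
Matched pairs: 4; unmatched a rows kept: 6.
Total: 4 matched + 6 padded = 10 rows.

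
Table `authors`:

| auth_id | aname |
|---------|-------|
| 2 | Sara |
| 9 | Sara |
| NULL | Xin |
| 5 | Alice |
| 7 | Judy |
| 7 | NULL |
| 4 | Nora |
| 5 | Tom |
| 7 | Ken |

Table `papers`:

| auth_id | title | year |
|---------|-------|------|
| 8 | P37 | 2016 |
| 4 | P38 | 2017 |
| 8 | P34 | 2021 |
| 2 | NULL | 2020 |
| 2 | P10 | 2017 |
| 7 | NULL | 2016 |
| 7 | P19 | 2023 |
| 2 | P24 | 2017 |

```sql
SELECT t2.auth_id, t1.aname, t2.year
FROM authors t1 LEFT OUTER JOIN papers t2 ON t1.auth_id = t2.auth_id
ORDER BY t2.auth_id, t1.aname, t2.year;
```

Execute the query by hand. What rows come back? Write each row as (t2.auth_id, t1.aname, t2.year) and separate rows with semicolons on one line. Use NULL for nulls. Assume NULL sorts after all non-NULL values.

LEFT JOIN keeps every row from `authors`; unmatched rows get NULL for `papers`'s columns.
Matching on t1.auth_id = t2.auth_id. A NULL in a compared column never satisfies the condition.
- t1 (auth_id=2) pairs with 3 row(s) of t2.
- t1 (auth_id=9) has no partner → padded with NULL.
- t1 (auth_id=NULL) has no partner → padded with NULL.
- t1 (auth_id=5) has no partner → padded with NULL.
- t1 (auth_id=7) pairs with 2 row(s) of t2.
- t1 (auth_id=7) pairs with 2 row(s) of t2.
- t1 (auth_id=4) pairs with 1 row(s) of t2.
- t1 (auth_id=5) has no partner → padded with NULL.
- t1 (auth_id=7) pairs with 2 row(s) of t2.

(2, Sara, 2017); (2, Sara, 2017); (2, Sara, 2020); (4, Nora, 2017); (7, Judy, 2016); (7, Judy, 2023); (7, Ken, 2016); (7, Ken, 2023); (7, NULL, 2016); (7, NULL, 2023); (NULL, Alice, NULL); (NULL, Sara, NULL); (NULL, Tom, NULL); (NULL, Xin, NULL)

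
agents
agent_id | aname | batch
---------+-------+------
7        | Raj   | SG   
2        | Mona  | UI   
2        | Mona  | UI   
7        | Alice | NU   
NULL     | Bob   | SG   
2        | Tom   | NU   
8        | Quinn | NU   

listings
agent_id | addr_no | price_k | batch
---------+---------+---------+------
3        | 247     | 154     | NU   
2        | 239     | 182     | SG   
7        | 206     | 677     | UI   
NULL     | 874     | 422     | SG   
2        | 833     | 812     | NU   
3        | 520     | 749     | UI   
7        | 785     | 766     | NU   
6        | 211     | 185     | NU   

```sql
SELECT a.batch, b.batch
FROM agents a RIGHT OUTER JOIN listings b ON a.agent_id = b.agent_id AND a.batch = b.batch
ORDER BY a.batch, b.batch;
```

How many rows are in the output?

RIGHT JOIN keeps every row from `listings`; unmatched rows get NULL for `agents`'s columns.
Matching on a.agent_id = b.agent_id AND a.batch = b.batch. A NULL in a compared column never satisfies the condition.
Matched pairs: 2; unmatched b rows kept: 6.
Total: 2 matched + 6 padded = 8 rows.

8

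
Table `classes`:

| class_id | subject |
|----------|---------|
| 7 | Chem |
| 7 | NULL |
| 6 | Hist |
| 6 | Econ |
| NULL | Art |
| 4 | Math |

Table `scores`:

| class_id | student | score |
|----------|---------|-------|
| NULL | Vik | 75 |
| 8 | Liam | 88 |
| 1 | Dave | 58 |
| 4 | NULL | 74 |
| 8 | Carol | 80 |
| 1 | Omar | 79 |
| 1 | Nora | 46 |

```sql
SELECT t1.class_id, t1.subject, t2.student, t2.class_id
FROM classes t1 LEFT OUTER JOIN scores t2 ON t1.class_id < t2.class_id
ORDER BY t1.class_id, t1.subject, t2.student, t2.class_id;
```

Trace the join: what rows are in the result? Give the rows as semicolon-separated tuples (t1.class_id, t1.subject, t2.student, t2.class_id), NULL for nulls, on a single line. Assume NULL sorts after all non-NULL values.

(4, Math, Carol, 8); (4, Math, Liam, 8); (6, Econ, Carol, 8); (6, Econ, Liam, 8); (6, Hist, Carol, 8); (6, Hist, Liam, 8); (7, Chem, Carol, 8); (7, Chem, Liam, 8); (7, NULL, Carol, 8); (7, NULL, Liam, 8); (NULL, Art, NULL, NULL)

LEFT JOIN keeps every row from `classes`; unmatched rows get NULL for `scores`'s columns.
Matching on t1.class_id < t2.class_id. A NULL in a compared column never satisfies the condition.
- t1[0] class_id=7 → 2 match(es) in t2 → 2 row(s).
- t1[1] class_id=7 → 2 match(es) in t2 → 2 row(s).
- t1[2] class_id=6 → 2 match(es) in t2 → 2 row(s).
- t1[3] class_id=6 → 2 match(es) in t2 → 2 row(s).
- t1[4] class_id=NULL → no match; kept with NULLs on the t2 side.
- t1[5] class_id=4 → 2 match(es) in t2 → 2 row(s).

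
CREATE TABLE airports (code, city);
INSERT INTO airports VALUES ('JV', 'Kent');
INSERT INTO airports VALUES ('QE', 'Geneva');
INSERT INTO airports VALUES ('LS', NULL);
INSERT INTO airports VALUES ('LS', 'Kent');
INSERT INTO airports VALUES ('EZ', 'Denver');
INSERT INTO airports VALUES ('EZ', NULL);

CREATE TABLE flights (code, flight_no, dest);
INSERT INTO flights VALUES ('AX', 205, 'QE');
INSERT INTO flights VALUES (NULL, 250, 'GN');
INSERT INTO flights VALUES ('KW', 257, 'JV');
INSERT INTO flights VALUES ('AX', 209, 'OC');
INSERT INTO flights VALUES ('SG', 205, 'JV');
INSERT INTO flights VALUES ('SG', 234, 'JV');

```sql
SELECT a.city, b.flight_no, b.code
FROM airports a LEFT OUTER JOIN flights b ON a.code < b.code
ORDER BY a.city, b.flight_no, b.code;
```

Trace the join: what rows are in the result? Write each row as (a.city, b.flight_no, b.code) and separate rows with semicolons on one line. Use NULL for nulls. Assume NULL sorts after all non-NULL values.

(Denver, 205, SG); (Denver, 234, SG); (Denver, 257, KW); (Geneva, 205, SG); (Geneva, 234, SG); (Kent, 205, SG); (Kent, 205, SG); (Kent, 234, SG); (Kent, 234, SG); (Kent, 257, KW); (NULL, 205, SG); (NULL, 205, SG); (NULL, 234, SG); (NULL, 234, SG); (NULL, 257, KW)

LEFT JOIN keeps every row from `airports`; unmatched rows get NULL for `flights`'s columns.
Matching on a.code < b.code. A NULL in a compared column never satisfies the condition.
Matched pairs: 15; unmatched a rows kept: 0.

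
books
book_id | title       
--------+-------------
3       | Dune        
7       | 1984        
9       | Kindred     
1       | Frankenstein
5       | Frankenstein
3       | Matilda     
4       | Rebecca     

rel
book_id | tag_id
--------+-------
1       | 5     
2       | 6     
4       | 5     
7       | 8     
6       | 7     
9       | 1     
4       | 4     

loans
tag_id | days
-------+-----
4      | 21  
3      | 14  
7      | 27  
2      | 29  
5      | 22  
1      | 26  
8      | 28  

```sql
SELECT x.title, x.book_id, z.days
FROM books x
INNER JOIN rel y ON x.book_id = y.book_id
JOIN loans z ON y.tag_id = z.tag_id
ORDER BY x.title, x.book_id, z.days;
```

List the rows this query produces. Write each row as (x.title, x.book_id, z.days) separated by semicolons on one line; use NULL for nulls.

Step 1 — x INNER JOIN y on book_id → 5 row(s).
Then INNER JOIN `loans z` on tag_id: keep only rows whose y.tag_id appears in z.

(1984, 7, 28); (Frankenstein, 1, 22); (Kindred, 9, 26); (Rebecca, 4, 21); (Rebecca, 4, 22)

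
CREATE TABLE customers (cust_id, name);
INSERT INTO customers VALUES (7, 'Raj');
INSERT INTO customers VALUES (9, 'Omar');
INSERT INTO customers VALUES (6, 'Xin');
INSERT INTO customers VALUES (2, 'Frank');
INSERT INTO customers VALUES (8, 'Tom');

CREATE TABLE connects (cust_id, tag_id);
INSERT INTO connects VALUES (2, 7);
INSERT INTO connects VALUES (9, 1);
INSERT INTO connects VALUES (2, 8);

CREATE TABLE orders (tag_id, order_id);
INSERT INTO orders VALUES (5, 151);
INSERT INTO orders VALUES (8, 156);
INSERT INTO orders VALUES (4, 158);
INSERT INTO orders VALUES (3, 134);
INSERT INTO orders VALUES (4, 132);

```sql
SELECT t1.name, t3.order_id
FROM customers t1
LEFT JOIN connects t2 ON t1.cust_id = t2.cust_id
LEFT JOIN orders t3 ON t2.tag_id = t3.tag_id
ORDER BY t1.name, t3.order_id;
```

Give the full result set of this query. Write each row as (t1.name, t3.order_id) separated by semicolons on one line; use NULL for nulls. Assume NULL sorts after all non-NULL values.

(Frank, 156); (Frank, NULL); (Omar, NULL); (Raj, NULL); (Tom, NULL); (Xin, NULL)

Joins associate left-to-right: customers LEFT JOIN connects on cust_id gives 6 intermediate row(s).
Then LEFT JOIN `orders t3` on tag_id: each of those 6 rows is kept; rows whose t2.tag_id has no match in t3 get NULL for t3's columns.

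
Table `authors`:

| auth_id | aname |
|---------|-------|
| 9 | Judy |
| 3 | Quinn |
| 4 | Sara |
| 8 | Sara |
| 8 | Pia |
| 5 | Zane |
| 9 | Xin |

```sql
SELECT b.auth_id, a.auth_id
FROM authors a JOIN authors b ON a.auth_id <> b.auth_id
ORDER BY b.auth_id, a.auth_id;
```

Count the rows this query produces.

INNER JOIN keeps only pairs where the ON condition holds.
Matching on a.auth_id <> b.auth_id.
- a (auth_id=9) pairs with 5 row(s) of b.
- a (auth_id=3) pairs with 6 row(s) of b.
- a (auth_id=4) pairs with 6 row(s) of b.
- a (auth_id=8) pairs with 5 row(s) of b.
- a (auth_id=8) pairs with 5 row(s) of b.
- a (auth_id=5) pairs with 6 row(s) of b.
- a (auth_id=9) pairs with 5 row(s) of b.
Total: 38 rows.

38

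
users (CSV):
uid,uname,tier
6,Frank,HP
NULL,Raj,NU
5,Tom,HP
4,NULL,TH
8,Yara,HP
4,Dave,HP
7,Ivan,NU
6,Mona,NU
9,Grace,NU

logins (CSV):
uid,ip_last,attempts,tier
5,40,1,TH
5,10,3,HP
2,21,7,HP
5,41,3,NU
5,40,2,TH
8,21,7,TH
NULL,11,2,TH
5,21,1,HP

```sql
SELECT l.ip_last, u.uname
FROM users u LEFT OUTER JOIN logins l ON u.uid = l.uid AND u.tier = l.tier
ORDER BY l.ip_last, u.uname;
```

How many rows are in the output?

LEFT JOIN keeps every row from `users`; unmatched rows get NULL for `logins`'s columns.
Matching on u.uid = l.uid AND u.tier = l.tier. A NULL in a compared column never satisfies the condition.
- uid=6, tier=HP: no l row matches, row kept with l columns NULL.
- uid=NULL, tier=NU: no l row matches, row kept with l columns NULL.
- uid=5, tier=HP: 2 matching l row(s), so 2 row(s) emitted.
- uid=4, tier=TH: no l row matches, row kept with l columns NULL.
- uid=8, tier=HP: no l row matches, row kept with l columns NULL.
- uid=4, tier=HP: no l row matches, row kept with l columns NULL.
- uid=7, tier=NU: no l row matches, row kept with l columns NULL.
- uid=6, tier=NU: no l row matches, row kept with l columns NULL.
- uid=9, tier=NU: no l row matches, row kept with l columns NULL.
Total: 2 matched + 8 padded = 10 rows.

10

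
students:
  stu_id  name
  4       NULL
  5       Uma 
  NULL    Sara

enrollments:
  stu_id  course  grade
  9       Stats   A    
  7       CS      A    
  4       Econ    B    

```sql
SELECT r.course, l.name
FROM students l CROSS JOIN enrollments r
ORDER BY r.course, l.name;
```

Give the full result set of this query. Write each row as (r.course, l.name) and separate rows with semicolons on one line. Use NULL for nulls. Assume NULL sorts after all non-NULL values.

(CS, Sara); (CS, Uma); (CS, NULL); (Econ, Sara); (Econ, Uma); (Econ, NULL); (Stats, Sara); (Stats, Uma); (Stats, NULL)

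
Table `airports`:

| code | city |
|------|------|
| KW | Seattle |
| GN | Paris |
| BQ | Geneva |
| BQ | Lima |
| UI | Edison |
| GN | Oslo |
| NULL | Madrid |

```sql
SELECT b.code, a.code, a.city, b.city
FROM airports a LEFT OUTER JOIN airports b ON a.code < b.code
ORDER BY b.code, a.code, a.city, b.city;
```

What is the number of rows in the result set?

15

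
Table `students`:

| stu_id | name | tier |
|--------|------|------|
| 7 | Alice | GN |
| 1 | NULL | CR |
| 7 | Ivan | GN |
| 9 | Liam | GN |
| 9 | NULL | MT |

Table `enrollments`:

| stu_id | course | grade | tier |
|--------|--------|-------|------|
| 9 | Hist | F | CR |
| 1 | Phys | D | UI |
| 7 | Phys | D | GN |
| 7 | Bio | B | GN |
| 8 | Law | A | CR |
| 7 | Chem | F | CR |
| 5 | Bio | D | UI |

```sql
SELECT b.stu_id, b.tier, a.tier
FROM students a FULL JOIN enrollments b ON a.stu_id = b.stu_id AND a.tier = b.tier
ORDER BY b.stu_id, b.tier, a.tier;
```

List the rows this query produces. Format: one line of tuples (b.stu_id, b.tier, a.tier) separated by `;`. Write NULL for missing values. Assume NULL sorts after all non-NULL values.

(1, UI, NULL); (5, UI, NULL); (7, CR, NULL); (7, GN, GN); (7, GN, GN); (7, GN, GN); (7, GN, GN); (8, CR, NULL); (9, CR, NULL); (NULL, NULL, CR); (NULL, NULL, GN); (NULL, NULL, MT)

FULL OUTER JOIN keeps every row from both sides; unmatched rows get NULL for the other side's columns.
Matching on a.stu_id = b.stu_id AND a.tier = b.tier.
- a (stu_id=7, tier=GN) pairs with 2 row(s) of b.
- a (stu_id=1, tier=CR) has no partner → padded with NULL.
- a (stu_id=7, tier=GN) pairs with 2 row(s) of b.
- a (stu_id=9, tier=GN) has no partner → padded with NULL.
- a (stu_id=9, tier=MT) has no partner → padded with NULL.
- 5 b row(s) had no a match → kept, a columns NULL.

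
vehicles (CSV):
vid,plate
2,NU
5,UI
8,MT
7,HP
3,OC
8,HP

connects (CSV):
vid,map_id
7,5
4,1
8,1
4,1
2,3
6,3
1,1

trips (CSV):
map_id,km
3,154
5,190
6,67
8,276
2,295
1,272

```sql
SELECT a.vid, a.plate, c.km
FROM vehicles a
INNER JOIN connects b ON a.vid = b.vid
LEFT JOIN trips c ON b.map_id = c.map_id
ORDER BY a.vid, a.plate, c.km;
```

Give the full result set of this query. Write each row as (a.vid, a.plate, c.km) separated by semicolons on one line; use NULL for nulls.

Step 1 — a INNER JOIN b on vid → 4 row(s).
Then LEFT JOIN `trips c` on map_id: each of those 4 rows is kept; rows whose b.map_id has no match in c get NULL for c's columns.

(2, NU, 154); (7, HP, 190); (8, HP, 272); (8, MT, 272)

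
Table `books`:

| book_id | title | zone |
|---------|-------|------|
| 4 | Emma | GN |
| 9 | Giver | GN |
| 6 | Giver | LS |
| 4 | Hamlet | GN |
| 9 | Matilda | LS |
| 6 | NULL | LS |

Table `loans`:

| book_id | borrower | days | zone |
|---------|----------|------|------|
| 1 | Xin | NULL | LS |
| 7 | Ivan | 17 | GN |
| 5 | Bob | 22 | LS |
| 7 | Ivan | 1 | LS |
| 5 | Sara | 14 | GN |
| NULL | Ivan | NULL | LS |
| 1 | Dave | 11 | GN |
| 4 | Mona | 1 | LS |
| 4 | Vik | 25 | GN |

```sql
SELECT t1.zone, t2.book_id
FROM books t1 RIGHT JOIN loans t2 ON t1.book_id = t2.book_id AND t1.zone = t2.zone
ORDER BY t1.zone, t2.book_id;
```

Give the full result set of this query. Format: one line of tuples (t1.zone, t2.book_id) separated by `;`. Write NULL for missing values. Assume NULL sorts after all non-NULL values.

(GN, 4); (GN, 4); (NULL, 1); (NULL, 1); (NULL, 4); (NULL, 5); (NULL, 5); (NULL, 7); (NULL, 7); (NULL, NULL)

RIGHT JOIN keeps every row from `loans`; unmatched rows get NULL for `books`'s columns.
Matching on t1.book_id = t2.book_id AND t1.zone = t2.zone. A NULL in a compared column never satisfies the condition.
Matched pairs: 2; unmatched t2 rows kept: 8.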